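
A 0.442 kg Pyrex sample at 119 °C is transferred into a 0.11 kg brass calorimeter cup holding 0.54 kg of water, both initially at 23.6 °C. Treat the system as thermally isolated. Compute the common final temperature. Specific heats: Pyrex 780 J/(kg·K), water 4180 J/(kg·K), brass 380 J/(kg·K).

T_f ≈ 36.0 °C

Heat gained plus heat lost sum to zero:
0.442×780×(T − 119) + 0.54×4180×(T − 23.6) + 0.11×380×(T − 23.6) = 0
344.76(T − 119) + 2257.2(T − 23.6) + 41.8(T − 23.6) = 0
(344.76 + 2257.2 + 41.8) T = 344.76×119 + 2257.2×23.6 + 41.8×23.6
T = 95283/2643.8 ≈ 36.04 °C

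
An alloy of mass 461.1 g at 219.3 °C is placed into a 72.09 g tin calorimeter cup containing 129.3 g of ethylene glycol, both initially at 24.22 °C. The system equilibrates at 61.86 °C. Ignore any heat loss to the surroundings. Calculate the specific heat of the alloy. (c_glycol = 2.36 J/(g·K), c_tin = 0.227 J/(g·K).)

c ≈ 0.167 J/(g·K)

Heat gained plus heat lost sum to zero:
461.1·c·(61.86 − 219.3) + 129.3·2.36·(61.86 − 24.22) + 72.09·0.227·(61.86 − 24.22) = 0
-72596 c = -12102
c = -12102/-72596 ≈ 0.1667 J/(g·K)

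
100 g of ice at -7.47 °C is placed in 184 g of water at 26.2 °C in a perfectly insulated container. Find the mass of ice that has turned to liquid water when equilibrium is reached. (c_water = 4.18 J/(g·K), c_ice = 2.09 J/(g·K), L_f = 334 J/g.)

m_melted ≈ 55.7 g

Cooling the water to 0 °C releases 184·4.18·26.2 = 20151 J.
Of that, 100·2.09·7.47 = 1561.2 J goes to bring the ice to 0 °C, leaving 18590 J.
To melt every bit of ice: 100·334 = 33400 J.
Since 18590 < 33400 J, not all the ice melts; equilibrium is at 0 °C.
Mass melted = 18590/334 ≈ 55.66 g.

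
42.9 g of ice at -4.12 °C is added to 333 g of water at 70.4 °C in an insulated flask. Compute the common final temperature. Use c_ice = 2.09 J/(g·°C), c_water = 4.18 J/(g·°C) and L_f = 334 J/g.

T_f ≈ 53.0 °C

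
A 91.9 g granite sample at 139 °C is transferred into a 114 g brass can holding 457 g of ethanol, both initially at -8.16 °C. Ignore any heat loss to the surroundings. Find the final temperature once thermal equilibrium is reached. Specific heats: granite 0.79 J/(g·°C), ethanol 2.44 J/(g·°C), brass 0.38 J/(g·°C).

T_f ≈ 0.5 °C

T_f = Σ m_i c_i T_i / Σ m_i c_i:
T_f = (72.6×139 + 1115.1×(-8.16) + 43.32×(-8.16)) / (72.6 + 1115.1 + 43.32)
    = 639 / 1231 ≈ 0.52 °C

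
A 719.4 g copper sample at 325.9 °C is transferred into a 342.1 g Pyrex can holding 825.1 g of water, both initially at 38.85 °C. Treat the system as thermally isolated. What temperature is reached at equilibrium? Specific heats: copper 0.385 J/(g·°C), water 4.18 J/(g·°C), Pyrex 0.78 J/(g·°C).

T_f ≈ 58.8 °C

With ΣQ=0 the equilibrium temperature is the m·c-weighted mean:
T_f = (276.97·325.9 + 3448.9·38.85 + 266.84·38.85) / (276.97 + 3448.9 + 266.84)
    = 234621 / 3992.7 ≈ 58.76 °C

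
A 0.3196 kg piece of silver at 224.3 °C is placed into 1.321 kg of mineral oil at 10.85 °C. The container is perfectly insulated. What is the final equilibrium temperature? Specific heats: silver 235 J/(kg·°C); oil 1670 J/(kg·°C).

T_f ≈ 17.9 °C

Heat lost by the silver equals heat gained by the oil:
0.3196·235·(224.3 − T) = 1.321·1670·(T − 10.85)
75.11(224.3 − T) = 2206.1(T − 10.85)
2281.2 T = 40782  ⇒  T ≈ 17.88 °C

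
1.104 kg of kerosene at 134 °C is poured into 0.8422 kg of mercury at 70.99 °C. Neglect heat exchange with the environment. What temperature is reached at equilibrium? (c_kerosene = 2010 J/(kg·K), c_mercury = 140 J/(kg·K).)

T_f ≈ 130.8 °C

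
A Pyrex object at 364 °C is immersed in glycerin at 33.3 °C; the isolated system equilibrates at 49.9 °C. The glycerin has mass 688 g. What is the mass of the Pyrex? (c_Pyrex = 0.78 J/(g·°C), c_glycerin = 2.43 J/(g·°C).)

m ≈ 113 g

|Q_Pyrex| = |Q_glycerin|:
m·0.78·(364 − 49.9) = 688·2.43·(49.9 − 33.3)
245 m = 27753  ⇒  m ≈ 113.3 g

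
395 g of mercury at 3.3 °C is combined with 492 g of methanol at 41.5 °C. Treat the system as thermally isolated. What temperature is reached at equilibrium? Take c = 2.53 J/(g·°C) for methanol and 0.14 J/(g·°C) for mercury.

Heat gained plus heat lost sum to zero:
492*2.53*(T − 41.5) + 395*0.14*(T − 3.3) = 0
1244.8(T − 41.5) + 55.3(T − 3.3) = 0
(1244.8 + 55.3) T = 1244.8*41.5 + 55.3*3.3
T ≈ 39.88 °C

T_f ≈ 39.9 °C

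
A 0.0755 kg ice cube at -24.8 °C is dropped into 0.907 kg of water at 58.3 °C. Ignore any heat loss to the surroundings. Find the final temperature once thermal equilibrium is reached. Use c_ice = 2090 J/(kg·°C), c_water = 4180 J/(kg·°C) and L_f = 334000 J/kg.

T_f ≈ 46.7 °C

Setting the total heat transfer to zero:
ice -24.8→0 °C: 0.0755·2090·24.8 = 3913.3
  melt ice: 0.0755·334000 = 25217
  warm the meltwater: 315.59 T
  water cools: 0.907·4180·(T − 58.3) = 3791.3(T − 58.3)
4106.9 T = 221030 − 29130 = 191900
T ≈ 46.73 °C (positive, so assuming full melt was valid).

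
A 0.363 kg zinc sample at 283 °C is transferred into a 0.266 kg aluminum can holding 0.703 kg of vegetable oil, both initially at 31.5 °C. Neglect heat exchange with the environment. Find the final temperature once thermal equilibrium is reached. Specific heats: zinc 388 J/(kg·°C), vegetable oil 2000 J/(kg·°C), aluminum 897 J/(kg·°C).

T_f ≈ 51.3 °C

Let T be the final temperature. ΣQ_i = 0:
0.363*388*(T − 283) + 0.703*2000*(T − 31.5) + 0.266*897*(T − 31.5) = 0
1785.4 T = 91664
T = 91664/1785.4 ≈ 51.34 °C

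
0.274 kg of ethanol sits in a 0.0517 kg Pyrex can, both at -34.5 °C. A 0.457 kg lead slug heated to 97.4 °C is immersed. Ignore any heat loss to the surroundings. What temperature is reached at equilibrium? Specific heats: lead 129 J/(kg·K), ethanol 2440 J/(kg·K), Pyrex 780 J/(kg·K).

T_f ≈ -24.4 °C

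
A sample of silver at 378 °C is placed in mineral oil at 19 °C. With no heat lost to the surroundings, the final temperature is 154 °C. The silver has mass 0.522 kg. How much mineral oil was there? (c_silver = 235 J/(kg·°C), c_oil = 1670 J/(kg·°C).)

Heat lost by the silver = heat gained by the oil:
0.522×235×(378 − 154) = m×1670×(154 − 19)
225450 m = 27478  ⇒  m ≈ 0.1219 kg

m ≈ 0.122 kg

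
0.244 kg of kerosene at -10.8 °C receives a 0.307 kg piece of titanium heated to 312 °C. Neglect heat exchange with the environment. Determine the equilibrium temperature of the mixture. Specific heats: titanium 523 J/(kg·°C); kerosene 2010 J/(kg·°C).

T_f ≈ 68.8 °C

With ΣQ=0 the equilibrium temperature is the m·c-weighted mean:
T_f = (160.56·312 + 490.44·(-10.8)) / (160.56 + 490.44)
    = 44798 / 651 ≈ 68.81 °C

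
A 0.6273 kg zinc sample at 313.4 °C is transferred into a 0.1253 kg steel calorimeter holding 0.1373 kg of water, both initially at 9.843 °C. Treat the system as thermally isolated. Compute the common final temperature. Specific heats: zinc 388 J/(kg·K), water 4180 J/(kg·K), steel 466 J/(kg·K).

T_f ≈ 94.2 °C

Energy conservation, ΣQ = 0:
0.6273·388·(T − 313.4) + 0.1373·4180·(T − 9.843) + 0.1253·466·(T − 9.843) = 0
243.39(T − 313.4) + 573.91(T − 9.843) + 58.39(T − 9.843) = 0
(243.39 + 573.91 + 58.39) T = 243.39·313.4 + 573.91·9.843 + 58.39·9.843
T ≈ 94.21 °C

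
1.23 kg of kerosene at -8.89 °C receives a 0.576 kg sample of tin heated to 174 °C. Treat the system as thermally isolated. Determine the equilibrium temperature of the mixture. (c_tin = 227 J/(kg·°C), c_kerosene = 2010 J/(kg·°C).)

Energy conservation, ΣQ = 0:
0.576·227·(T − 174) + 1.23·2010·(T − (-8.89)) = 0
(130.75 + 2472.3) T = 130.75·174 + 2472.3·(-8.89)
T ≈ 0.30 °C

T_f ≈ 0.3 °C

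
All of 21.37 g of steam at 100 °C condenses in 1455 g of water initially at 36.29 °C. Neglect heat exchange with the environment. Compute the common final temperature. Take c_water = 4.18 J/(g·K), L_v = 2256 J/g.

Taking heat into each body as positive, Σ m c ΔT = 0:
latent heat released on condensation: 21.37·2256 = 48211
  condensed water 100 °C→T: 89.33(T − 100)
  water warms: 1455·4.18·(T − 36.29) = 6081.9(T − 36.29)
6171.2 T = 48211 + 8932.7 + 220712 = 277856
T ≈ 45.02 °C — below 100 °C, confirming all the steam condensed.

T_f ≈ 45.0 °C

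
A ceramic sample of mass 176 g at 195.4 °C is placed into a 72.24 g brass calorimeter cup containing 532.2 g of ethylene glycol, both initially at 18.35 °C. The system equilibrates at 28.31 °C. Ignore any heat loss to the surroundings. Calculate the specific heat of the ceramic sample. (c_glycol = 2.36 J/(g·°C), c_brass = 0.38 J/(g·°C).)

Conservation of energy gives ΣQ = 0:
176×c×(28.31 − 195.4) + 532.2×2.36×(28.31 − 18.35) + 72.24×0.38×(28.31 − 18.35) = 0
-29408 c = -12783
c = -12783/-29408 ≈ 0.4347 J/(g·°C)

c ≈ 0.435 J/(g·°C)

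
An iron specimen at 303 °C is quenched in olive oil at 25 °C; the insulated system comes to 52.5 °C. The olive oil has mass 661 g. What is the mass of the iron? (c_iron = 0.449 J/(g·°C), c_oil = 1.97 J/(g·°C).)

|Q_iron| = |Q_oil|:
m·0.449·(303 − 52.5) = 661·1.97·(52.5 − 25)
112.47 m = 35810  ⇒  m ≈ 318.4 g

m ≈ 318 g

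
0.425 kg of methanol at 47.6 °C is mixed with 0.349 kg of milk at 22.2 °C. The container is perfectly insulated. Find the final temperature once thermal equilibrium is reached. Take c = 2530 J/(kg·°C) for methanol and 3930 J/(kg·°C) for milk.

Conservation of energy gives ΣQ = 0:
0.425×2530×(T − 47.6) + 0.349×3930×(T − 22.2) = 0
1075.2(T − 47.6) + 1371.6(T − 22.2) = 0
(1075.2 + 1371.6) T = 1075.2×47.6 + 1371.6×22.2
T = 81631/2446.8 ≈ 33.36 °C

T_f ≈ 33.4 °C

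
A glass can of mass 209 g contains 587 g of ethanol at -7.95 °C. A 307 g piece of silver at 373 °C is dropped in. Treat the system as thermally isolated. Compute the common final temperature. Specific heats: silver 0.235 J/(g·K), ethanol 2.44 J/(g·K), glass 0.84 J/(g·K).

T_f ≈ 8.4 °C

T_f is the heat-capacity-weighted average of the initial temperatures:
T_f = (72.14·373 + 1432.3·(-7.95) + 175.56·(-7.95)) / (72.14 + 1432.3 + 175.56)
    = 14128 / 1680 ≈ 8.41 °C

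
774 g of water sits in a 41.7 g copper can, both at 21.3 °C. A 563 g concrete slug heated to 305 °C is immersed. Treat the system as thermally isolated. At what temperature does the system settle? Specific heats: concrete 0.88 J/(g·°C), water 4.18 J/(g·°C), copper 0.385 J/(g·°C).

Setting the total heat transfer to zero:
563·0.88·(T − 305) + 774·4.18·(T − 21.3) + 41.7·0.385·(T − 21.3) = 0
495.44(T − 305) + 3235.3(T − 21.3) + 16.05(T − 21.3) = 0
3746.8 T = 220363
T = 220363 / 3746.8 = 58.8 °C

T_f ≈ 58.8 °C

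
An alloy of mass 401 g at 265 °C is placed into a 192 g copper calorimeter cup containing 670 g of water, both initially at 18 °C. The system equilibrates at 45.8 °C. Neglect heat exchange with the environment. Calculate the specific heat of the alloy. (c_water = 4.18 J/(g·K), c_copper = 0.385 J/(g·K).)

c ≈ 0.909 J/(g·K)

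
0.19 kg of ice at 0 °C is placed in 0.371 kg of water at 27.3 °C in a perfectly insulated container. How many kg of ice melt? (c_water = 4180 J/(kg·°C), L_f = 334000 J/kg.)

m_melted ≈ 0.127 kg

Heat available from the water dropping to 0 °C: 0.371×4180×27.3 = 42336 J.
To melt every bit of ice: 0.19×334000 = 63460 J.
That's not enough to melt it all — equilibrium is at 0 °C with ice remaining.
Mass melted = 42336/334000 ≈ 0.1268 kg.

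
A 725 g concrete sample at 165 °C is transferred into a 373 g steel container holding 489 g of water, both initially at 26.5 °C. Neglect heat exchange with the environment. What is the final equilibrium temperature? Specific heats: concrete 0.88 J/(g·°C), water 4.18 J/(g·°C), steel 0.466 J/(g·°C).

T_f ≈ 57.4 °C

Taking heat into each body as positive, Σ m c ΔT = 0:
725×0.88×(T − 165) + 489×4.18×(T − 26.5) + 373×0.466×(T − 26.5) = 0
638(T − 165) + 2044(T − 26.5) + 173.82(T − 26.5) = 0
2855.8 T = 164043
T ≈ 57.44 °C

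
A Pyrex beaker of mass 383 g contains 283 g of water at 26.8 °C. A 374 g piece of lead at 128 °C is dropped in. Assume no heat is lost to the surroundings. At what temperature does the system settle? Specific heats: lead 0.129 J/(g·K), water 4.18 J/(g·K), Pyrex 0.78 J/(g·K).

T_f ≈ 30.0 °C

With ΣQ=0 the equilibrium temperature is the m·c-weighted mean:
T_f = (48.25×128 + 1182.9×26.8 + 298.74×26.8) / (48.25 + 1182.9 + 298.74)
    = 45885 / 1529.9 ≈ 29.99 °C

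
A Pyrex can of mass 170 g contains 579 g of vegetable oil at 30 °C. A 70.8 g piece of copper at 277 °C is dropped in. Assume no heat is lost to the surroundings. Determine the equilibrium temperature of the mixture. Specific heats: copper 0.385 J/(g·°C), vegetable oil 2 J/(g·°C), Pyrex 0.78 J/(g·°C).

T_f = Σ m_i c_i T_i / Σ m_i c_i:
T_f = (27.26·277 + 1158·30 + 132.6·30) / (27.26 + 1158 + 132.6)
    = 46268 / 1317.9 ≈ 35.11 °C

T_f ≈ 35.1 °C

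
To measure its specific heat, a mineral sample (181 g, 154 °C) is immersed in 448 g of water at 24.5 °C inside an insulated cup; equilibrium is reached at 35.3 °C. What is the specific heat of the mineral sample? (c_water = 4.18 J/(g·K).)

c ≈ 0.941 J/(g·K)

Taking heat into each body as positive, Σ m c ΔT = 0:
181×c×(35.3 − 154) + 448×4.18×(35.3 − 24.5) = 0
-21485 c = -20225
c = -20225/-21485 ≈ 0.9413 J/(g·K)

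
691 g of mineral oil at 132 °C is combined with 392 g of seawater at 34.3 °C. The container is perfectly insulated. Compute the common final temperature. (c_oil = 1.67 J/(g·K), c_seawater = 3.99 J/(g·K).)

Energy conservation, ΣQ = 0:
691×1.67×(T − 132) + 392×3.99×(T − 34.3) = 0
1154(T − 132) + 1564.1(T − 34.3) = 0
(1154 + 1564.1) T = 1154×132 + 1564.1×34.3
T = 205972 / 2718.1 = 75.8 °C

T_f ≈ 75.8 °C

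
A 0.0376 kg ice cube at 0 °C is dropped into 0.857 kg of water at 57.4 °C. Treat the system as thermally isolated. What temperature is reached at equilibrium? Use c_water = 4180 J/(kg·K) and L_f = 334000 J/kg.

Conservation of energy gives ΣQ = 0:
fusion: m_ice L_f = 0.0376·334000 = 12558; meltwater 0→T: 0.0376·4180·T = 157.17 T; water cools: 0.857·4180·(T − 57.4) = 3582.3(T − 57.4)
3739.4 T = 205622 − 12558 = 193063
T ≈ 51.63 °C. Since T > 0 °C, the all-ice-melts assumption holds.

T_f ≈ 51.6 °C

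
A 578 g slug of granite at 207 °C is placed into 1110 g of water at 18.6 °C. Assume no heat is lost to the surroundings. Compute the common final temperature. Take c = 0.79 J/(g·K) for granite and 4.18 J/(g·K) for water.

T_f ≈ 35.5 °C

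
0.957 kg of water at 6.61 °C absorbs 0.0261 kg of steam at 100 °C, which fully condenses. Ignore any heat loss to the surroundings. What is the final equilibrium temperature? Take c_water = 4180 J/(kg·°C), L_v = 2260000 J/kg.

T_f ≈ 23.4 °C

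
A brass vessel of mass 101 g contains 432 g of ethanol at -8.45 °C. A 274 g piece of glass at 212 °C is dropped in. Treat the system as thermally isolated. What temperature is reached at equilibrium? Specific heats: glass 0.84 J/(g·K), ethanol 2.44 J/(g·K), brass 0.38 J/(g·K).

Conservation of energy gives ΣQ = 0:
274·0.84·(T − 212) + 432·2.44·(T − (-8.45)) + 101·0.38·(T − (-8.45)) = 0
(230.16 + 1054.1 + 38.38) T = 230.16·212 + 1054.1·(-8.45) + 38.38·(-8.45)
T ≈ 29.91 °C

T_f ≈ 29.9 °C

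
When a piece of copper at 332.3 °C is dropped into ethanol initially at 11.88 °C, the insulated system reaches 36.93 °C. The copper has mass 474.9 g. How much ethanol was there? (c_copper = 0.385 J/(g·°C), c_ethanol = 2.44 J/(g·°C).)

Heat lost by the copper = heat gained by the ethanol:
474.9·0.385·(332.3 − 36.93) = m·2.44·(36.93 − 11.88)
61.12 m = 54004  ⇒  m ≈ 883.6 g

m ≈ 884 g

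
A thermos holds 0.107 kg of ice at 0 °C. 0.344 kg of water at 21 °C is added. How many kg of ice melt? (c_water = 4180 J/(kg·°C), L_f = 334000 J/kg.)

Heat available from the water dropping to 0 °C: 0.344×4180×21 = 30196 J.
Melting all 0.107 kg of ice would need 0.107×334000 = 35738 J.
That's not enough to melt it all — equilibrium is at 0 °C with ice remaining.
m_melted×334000 = 30196  ⇒  m_melted ≈ 0.09041 kg.

m_melted ≈ 0.0904 kg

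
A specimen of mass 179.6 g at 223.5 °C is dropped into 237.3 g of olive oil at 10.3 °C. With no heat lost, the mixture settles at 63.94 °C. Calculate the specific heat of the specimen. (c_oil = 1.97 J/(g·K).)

c ≈ 0.875 J/(g·K)

Heat lost by the specimen = heat gained by the oil:
179.6·c·(223.5 − 63.94) = 237.3·1.97·(63.94 − 10.3)
28657 c = 25076  ⇒  c ≈ 0.875 J/(g·K)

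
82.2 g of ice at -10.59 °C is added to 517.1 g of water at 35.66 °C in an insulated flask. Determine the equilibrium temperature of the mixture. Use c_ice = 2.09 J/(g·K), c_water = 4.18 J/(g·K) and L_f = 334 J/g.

Let T be the final temperature. ΣQ_i = 0:
ice -10.59→0 °C: 82.2·2.09·10.59 = 1819.3
  latent heat to melt: 82.2·334 = 27455
  warm the meltwater: 343.6 T
  water cools: 517.1·4.18·(T − 35.66) = 2161.5(T − 35.66)
2505.1 T = 77078 − 29274 = 47804
T ≈ 19.08 °C. Since T > 0 °C, the all-ice-melts assumption holds.

T_f ≈ 19.1 °C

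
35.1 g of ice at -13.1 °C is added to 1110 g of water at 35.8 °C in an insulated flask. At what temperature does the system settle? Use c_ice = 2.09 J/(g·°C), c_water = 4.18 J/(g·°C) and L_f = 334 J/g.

Heat gained plus heat lost sum to zero:
ice -13.1→0 °C: 35.1·2.09·13.1 = 961
  fusion: m_ice L_f = 35.1·334 = 11723
  meltwater 0→T: 35.1·4.18·T = 146.72 T
  water cools: 1110·4.18·(T − 35.8) = 4639.8(T − 35.8)
4786.5 T = 166105 − 12684 = 153420
T ≈ 32.05 °C — above 0 °C, consistent with complete melting.

T_f ≈ 32.1 °C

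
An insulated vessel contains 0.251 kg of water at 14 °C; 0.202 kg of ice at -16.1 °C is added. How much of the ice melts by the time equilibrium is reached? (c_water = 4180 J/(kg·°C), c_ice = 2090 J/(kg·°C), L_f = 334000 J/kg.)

m_melted ≈ 0.0236 kg

Water can give up m c ΔT = 0.251·4180·14 = 14689 J before reaching 0 °C.
Warming the ice to 0 °C takes 0.202·2090·16.1 = 6797.1 J, leaving 7891.4 J for melting.
Fully melting the ice requires m_ice L_f = 0.202·334000 = 67468 J.
Since 7891.4 < 67468 J, not all the ice melts; equilibrium is at 0 °C.
m_melted·334000 = 7891.4  ⇒  m_melted ≈ 0.02363 kg.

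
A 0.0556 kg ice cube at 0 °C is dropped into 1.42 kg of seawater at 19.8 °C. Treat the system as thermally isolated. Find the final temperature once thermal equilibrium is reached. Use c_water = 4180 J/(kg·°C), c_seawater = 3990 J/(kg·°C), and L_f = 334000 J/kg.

T_f ≈ 15.9 °C

Energy balance with sensible and latent terms:
fusion: m_ice L_f = 0.0556×334000 = 18570
  warm the meltwater: 232.41 T
  seawater cools: 1.42×3990×(T − 19.8) = 5665.8(T − 19.8)
5898.2 T = 112183 − 18570 = 93612
T ≈ 15.87 °C (positive, so assuming full melt was valid).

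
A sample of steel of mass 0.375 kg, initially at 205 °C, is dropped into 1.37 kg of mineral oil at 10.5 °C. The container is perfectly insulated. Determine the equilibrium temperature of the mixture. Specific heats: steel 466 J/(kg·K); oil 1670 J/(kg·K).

T_f ≈ 24.3 °C

Heat lost by the steel equals heat gained by the oil:
0.375×466×(205 − T) = 1.37×1670×(T − 10.5)
174.75(205 − T) = 2287.9(T − 10.5)
2462.7 T = 59847  ⇒  T ≈ 24.30 °C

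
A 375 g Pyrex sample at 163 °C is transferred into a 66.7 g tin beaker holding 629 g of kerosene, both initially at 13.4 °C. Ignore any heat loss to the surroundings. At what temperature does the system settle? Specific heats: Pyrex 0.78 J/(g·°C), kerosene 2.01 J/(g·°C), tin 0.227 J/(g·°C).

Net heat exchanged in the isolated system is zero:
375*0.78*(T − 163) + 629*2.01*(T − 13.4) + 66.7*0.227*(T − 13.4) = 0
292.5(T − 163) + 1264.3(T − 13.4) + 15.14(T − 13.4) = 0
(292.5 + 1264.3 + 15.14) T = 292.5*163 + 1264.3*13.4 + 15.14*13.4
T = 64822 / 1571.9 = 41.2 °C

T_f ≈ 41.2 °C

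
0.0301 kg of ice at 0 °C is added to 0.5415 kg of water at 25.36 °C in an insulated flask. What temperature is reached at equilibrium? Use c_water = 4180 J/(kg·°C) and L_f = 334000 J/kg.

T_f ≈ 19.8 °C

Sum of m c ΔT and latent-heat terms is zero:
fusion: m_ice L_f = 0.0301·334000 = 10053
  meltwater 0→T: 0.0301·4180·T = 125.82 T
  water: 2263.5(T − 25.36)
2389.3 T = 57402 − 10053 = 47348
T ≈ 19.82 °C. Since T > 0 °C, the all-ice-melts assumption holds.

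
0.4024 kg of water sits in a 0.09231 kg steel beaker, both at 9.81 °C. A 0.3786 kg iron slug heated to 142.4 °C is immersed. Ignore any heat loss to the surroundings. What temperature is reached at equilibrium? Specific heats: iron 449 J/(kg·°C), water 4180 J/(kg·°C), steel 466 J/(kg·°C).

T_f ≈ 21.7 °C

Taking heat into each body as positive, Σ m c ΔT = 0:
0.3786·449·(T − 142.4) + 0.4024·4180·(T − 9.81) + 0.09231·466·(T − 9.81) = 0
(169.99 + 1682 + 43.02) T = 169.99·142.4 + 1682·9.81 + 43.02·9.81
T = 41130/1895 ≈ 21.70 °C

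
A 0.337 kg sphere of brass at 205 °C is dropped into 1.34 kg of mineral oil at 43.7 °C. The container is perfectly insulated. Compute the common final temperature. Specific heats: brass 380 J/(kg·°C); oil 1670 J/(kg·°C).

T_f ≈ 52.4 °C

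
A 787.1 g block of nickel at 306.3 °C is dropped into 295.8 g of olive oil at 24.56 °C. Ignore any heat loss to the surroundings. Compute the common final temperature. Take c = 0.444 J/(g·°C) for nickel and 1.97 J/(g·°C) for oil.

T_f ≈ 130.2 °C

Conservation of energy gives ΣQ = 0:
787.1·0.444·(T − 306.3) + 295.8·1.97·(T − 24.56) = 0
349.47(T − 306.3) + 582.73(T − 24.56) = 0
932.2 T = 121355
T = 121355/932.2 ≈ 130.18 °C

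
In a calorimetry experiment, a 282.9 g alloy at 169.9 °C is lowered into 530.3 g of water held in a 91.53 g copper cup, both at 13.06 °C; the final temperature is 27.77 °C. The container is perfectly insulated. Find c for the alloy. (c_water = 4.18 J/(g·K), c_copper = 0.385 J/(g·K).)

c ≈ 0.824 J/(g·K)

Setting the total heat transfer to zero:
282.9×c×(27.77 − 169.9) + 530.3×4.18×(27.77 − 13.06) + 91.53×0.385×(27.77 − 13.06) = 0
-40209 c = -33125
c = -33125/-40209 ≈ 0.8238 J/(g·K)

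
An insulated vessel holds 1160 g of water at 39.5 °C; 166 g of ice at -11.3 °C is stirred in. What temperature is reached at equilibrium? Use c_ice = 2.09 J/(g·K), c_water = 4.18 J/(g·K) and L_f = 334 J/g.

T_f ≈ 23.8 °C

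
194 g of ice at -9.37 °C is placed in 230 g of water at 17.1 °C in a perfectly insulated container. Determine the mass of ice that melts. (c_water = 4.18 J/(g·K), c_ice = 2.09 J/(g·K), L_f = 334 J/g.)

m_melted ≈ 37.8 g

Water can give up m c ΔT = 230×4.18×17.1 = 16440 J before reaching 0 °C.
Of that, 194×2.09×9.37 = 3799.2 J goes to bring the ice to 0 °C, leaving 12641 J.
To melt every bit of ice: 194×334 = 64796 J.
Since 12641 < 64796 J, not all the ice melts; equilibrium is at 0 °C.
Mass melted = 12641/334 ≈ 37.85 g.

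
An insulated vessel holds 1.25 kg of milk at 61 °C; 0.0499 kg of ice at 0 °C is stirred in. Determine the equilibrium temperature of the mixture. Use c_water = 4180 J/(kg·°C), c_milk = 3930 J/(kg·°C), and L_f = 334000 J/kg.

Sum of m c ΔT and latent-heat terms is zero:
melt ice: 0.0499·334000 = 16667; meltwater 0→T: 0.0499·4180·T = 208.58 T; milk: 4912.5(T − 61)
5121.1 T = 299662 − 16667 = 282996
T ≈ 55.26 °C — above 0 °C, consistent with complete melting.

T_f ≈ 55.3 °C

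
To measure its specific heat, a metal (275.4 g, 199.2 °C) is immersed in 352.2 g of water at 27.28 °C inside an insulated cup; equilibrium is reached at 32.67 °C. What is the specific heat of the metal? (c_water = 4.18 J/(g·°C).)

Net heat exchanged in the isolated system is zero:
275.4×c×(32.67 − 199.2) + 352.2×4.18×(32.67 − 27.28) = 0
-45862 c = -7935.1
c = -7935.1/-45862 ≈ 0.173 J/(g·°C)

c ≈ 0.173 J/(g·°C)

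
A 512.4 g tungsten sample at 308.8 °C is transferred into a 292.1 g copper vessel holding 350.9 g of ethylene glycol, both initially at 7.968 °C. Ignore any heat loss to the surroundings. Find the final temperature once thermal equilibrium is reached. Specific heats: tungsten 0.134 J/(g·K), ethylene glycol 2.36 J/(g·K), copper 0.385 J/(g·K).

T_f ≈ 28.4 °C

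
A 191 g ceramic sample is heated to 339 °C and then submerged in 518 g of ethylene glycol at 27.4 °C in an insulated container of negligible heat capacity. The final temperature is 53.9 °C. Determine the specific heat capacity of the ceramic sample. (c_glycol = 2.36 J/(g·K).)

Heat lost by the ceramic sample = heat gained by the glycol:
191·c·(339 − 53.9) = 518·2.36·(53.9 − 27.4)
54454 c = 32396  ⇒  c ≈ 0.5949 J/(g·K)

c ≈ 0.595 J/(g·K)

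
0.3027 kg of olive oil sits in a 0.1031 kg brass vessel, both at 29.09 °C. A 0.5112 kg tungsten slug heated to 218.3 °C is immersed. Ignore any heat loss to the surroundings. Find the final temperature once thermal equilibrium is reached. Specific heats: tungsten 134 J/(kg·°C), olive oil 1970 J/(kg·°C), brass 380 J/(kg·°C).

T_f ≈ 47.5 °C

Taking heat into each body as positive, Σ m c ΔT = 0:
0.5112×134×(T − 218.3) + 0.3027×1970×(T − 29.09) + 0.1031×380×(T − 29.09) = 0
68.5(T − 218.3) + 596.32(T − 29.09) + 39.18(T − 29.09) = 0
(68.5 + 596.32 + 39.18) T = 68.5×218.3 + 596.32×29.09 + 39.18×29.09
T = 33440 / 704 = 47.5 °C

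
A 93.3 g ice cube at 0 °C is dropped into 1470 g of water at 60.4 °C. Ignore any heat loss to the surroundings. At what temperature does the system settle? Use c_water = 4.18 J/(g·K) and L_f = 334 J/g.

T_f ≈ 52.0 °C

Energy conservation, ΣQ = 0:
melt ice: 93.3·334 = 31162; meltwater 0→T: 93.3·4.18·T = 389.99 T; water cools: 1470·4.18·(T − 60.4) = 6144.6(T − 60.4)
6534.6 T = 371134 − 31162 = 339972
T ≈ 52.03 °C. Since T > 0 °C, the all-ice-melts assumption holds.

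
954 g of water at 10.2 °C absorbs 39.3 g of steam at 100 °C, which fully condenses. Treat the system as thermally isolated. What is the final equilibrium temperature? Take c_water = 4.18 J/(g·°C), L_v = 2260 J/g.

Conservation of energy gives ΣQ = 0:
latent heat released on condensation: 39.3·2260 = 88818; condensed water 100 °C→T: 164.27(T − 100); original water: 3987.7(T − 10.2)
4152 T = 88818 + 16427 + 40675 = 145920
T ≈ 35.14 °C — below 100 °C, confirming all the steam condensed.

T_f ≈ 35.1 °C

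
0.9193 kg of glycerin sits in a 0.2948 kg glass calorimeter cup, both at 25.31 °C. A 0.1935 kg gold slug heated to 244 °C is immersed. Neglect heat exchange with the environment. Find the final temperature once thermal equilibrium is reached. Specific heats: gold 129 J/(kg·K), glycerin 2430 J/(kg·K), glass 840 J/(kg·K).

Heat gained plus heat lost sum to zero:
0.1935*129*(T − 244) + 0.9193*2430*(T − 25.31) + 0.2948*840*(T − 25.31) = 0
2506.5 T = 68898
T = 68898 / 2506.5 = 27.5 °C

T_f ≈ 27.5 °C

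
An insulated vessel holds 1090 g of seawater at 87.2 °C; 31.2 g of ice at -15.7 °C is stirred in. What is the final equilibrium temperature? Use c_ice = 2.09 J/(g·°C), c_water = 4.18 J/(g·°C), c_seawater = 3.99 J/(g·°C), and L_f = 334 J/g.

T_f ≈ 82.1 °C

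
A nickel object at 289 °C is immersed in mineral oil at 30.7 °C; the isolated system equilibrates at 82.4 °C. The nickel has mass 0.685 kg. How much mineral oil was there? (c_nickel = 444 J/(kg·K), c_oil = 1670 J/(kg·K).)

|Q_nickel| = |Q_oil|:
0.685·444·(289 − 82.4) = m·1670·(82.4 − 30.7)
86339 m = 62835  ⇒  m ≈ 0.7278 kg

m ≈ 0.728 kg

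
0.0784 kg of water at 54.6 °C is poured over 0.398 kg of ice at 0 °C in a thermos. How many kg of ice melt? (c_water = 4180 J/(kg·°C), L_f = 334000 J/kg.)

m_melted ≈ 0.0536 kg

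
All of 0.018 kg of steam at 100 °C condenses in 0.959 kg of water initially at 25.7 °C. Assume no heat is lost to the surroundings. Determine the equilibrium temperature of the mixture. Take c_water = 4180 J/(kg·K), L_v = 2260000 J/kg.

T_f ≈ 37.0 °C

Energy balance with sensible and latent terms:
condense steam: −0.018·2260000 = −40680; condensate cools 100→T: 0.018·4180·(T − 100) = 75.24(T − 100); original water: 4008.6(T − 25.7)
4083.9 T = 40680 + 7524 + 103022 = 151226
T ≈ 37.03 °C, under the boiling point, so the assumption holds.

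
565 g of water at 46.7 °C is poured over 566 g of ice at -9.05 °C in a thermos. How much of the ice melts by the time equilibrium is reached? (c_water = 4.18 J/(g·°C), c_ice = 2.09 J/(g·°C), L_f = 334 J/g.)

m_melted ≈ 298 g

Water can give up m c ΔT = 565×4.18×46.7 = 110291 J before reaching 0 °C.
Of that, 566×2.09×9.05 = 10706 J goes to bring the ice to 0 °C, leaving 99586 J.
Melting all 566 g of ice would need 566×334 = 189044 J.
Since 99586 < 189044 J, not all the ice melts; equilibrium is at 0 °C.
Mass melted = 99586/334 ≈ 298.2 g.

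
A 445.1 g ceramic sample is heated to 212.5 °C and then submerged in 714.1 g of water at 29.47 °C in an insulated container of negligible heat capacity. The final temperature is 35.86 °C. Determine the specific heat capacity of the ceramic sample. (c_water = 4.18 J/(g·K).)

c ≈ 0.243 J/(g·K)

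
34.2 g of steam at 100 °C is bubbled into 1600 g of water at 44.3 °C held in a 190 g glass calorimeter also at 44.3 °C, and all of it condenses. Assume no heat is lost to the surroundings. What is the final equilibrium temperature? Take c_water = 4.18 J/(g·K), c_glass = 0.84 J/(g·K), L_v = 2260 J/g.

T_f ≈ 56.5 °C

Energy balance with sensible and latent terms:
latent heat released on condensation: 34.2·2260 = 77292; condensed water 100 °C→T: 142.96(T − 100); water warms: 1600·4.18·(T − 44.3) = 6688(T − 44.3); glass cup: 190·0.84·(T − 44.3) = 159.6(T − 44.3)
6990.6 T = 77292 + 14296 + 303349 = 394936
T ≈ 56.50 °C, under the boiling point, so the assumption holds.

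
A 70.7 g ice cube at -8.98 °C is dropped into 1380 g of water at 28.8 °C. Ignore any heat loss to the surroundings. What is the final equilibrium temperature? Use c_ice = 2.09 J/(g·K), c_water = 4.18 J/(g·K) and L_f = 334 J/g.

Net heat exchanged in the isolated system is zero:
warm ice to 0 °C: 70.7×2.09×(0 − (-8.98)) = 1326.9; melt ice: 70.7×334 = 23614; meltwater 0→T: 70.7×4.18×T = 295.53 T; water cools: 1380×4.18×(T − 28.8) = 5768.4(T − 28.8)
6063.9 T = 166130 − 24941 = 141189
T ≈ 23.28 °C. Since T > 0 °C, the all-ice-melts assumption holds.

T_f ≈ 23.3 °C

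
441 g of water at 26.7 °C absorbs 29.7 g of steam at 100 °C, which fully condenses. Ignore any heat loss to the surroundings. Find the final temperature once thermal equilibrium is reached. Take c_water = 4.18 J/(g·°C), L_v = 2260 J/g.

T_f ≈ 65.4 °C

Setting the total heat transfer to zero:
latent heat released on condensation: 29.7×2260 = 67122; condensate cools 100→T: 29.7×4.18×(T − 100) = 124.15(T − 100); water warms: 441×4.18×(T − 26.7) = 1843.4(T − 26.7)
1967.5 T = 67122 + 12415 + 49218 = 128755
T ≈ 65.44 °C (< 100 °C, so full condensation is consistent).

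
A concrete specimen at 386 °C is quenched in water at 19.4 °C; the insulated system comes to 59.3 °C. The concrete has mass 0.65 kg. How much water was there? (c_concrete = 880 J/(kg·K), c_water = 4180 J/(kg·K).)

|Q_concrete| = |Q_water|:
0.65×880×(386 − 59.3) = m×4180×(59.3 − 19.4)
166782 m = 186872  ⇒  m ≈ 1.12 kg

m ≈ 1.12 kg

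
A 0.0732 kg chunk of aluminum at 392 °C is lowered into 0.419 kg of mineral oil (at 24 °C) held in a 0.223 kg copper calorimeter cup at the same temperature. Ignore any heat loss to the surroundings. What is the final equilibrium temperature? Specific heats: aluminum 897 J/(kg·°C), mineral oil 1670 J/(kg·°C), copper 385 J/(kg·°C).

T_f ≈ 52.4 °C

Taking heat into each body as positive, Σ m c ΔT = 0:
0.0732*897*(T − 392) + 0.419*1670*(T − 24) + 0.223*385*(T − 24) = 0
(65.66 + 699.73 + 85.86) T = 65.66*392 + 699.73*24 + 85.86*24
T = 44593 / 851.25 = 52.4 °C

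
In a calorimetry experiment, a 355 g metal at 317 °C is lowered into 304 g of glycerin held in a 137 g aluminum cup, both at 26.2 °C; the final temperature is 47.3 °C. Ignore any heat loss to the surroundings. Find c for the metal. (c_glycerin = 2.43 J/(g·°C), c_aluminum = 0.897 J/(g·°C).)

Conservation of energy gives ΣQ = 0:
355×c×(47.3 − 317) + 304×2.43×(47.3 − 26.2) + 137×0.897×(47.3 − 26.2) = 0
-95744 c = -18180
c = -18180/-95744 ≈ 0.1899 J/(g·°C)

c ≈ 0.19 J/(g·°C)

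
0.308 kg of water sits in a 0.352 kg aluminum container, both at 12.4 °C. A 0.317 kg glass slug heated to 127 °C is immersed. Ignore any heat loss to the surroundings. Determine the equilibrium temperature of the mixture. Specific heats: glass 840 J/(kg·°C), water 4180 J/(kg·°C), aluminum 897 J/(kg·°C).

With ΣQ=0 the equilibrium temperature is the m·c-weighted mean:
T_f = (266.28·127 + 1287.4·12.4 + 315.74·12.4) / (266.28 + 1287.4 + 315.74)
    = 53697 / 1869.5 ≈ 28.72 °C

T_f ≈ 28.7 °C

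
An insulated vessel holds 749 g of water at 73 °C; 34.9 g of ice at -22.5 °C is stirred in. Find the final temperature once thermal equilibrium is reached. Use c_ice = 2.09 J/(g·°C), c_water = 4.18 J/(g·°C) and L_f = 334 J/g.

Energy balance with sensible and latent terms:
ice -22.5→0 °C: 34.9·2.09·22.5 = 1641.2; latent heat to melt: 34.9·334 = 11657; meltwater 0→T: 34.9·4.18·T = 145.88 T; water: 3130.8(T − 73)
3276.7 T = 228550 − 13298 = 215252
T ≈ 65.69 °C — above 0 °C, consistent with complete melting.

T_f ≈ 65.7 °C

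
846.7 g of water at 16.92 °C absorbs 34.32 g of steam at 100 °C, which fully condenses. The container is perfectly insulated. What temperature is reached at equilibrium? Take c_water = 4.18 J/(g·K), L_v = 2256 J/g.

T_f ≈ 41.2 °C

Taking heat into each body as positive, Σ m c ΔT = 0:
latent heat released on condensation: 34.32×2256 = 77426
  condensate cools 100→T: 34.32×4.18×(T − 100) = 143.46(T − 100)
  original water: 3539.2(T − 16.92)
3682.7 T = 77426 + 14346 + 59883 = 151655
T ≈ 41.18 °C — below 100 °C, confirming all the steam condensed.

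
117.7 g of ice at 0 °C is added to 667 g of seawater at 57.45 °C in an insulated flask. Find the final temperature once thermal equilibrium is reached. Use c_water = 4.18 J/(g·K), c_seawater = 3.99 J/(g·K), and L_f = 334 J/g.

Net heat exchanged in the isolated system is zero:
latent heat to melt: 117.7×334 = 39312; warm the meltwater: 491.99 T; seawater: 2661.3(T − 57.45)
3153.3 T = 152893 − 39312 = 113582
T ≈ 36.02 °C. Since T > 0 °C, the all-ice-melts assumption holds.

T_f ≈ 36.0 °C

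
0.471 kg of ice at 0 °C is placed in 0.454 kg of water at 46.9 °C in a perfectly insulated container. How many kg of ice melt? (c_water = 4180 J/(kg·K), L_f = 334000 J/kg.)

m_melted ≈ 0.266 kg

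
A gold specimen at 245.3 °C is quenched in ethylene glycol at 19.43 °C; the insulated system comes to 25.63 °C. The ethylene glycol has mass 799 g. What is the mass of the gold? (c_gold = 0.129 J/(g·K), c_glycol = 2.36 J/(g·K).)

Net heat exchanged in the isolated system is zero:
m×0.129×(25.63 − 245.3) + 799×2.36×(25.63 − 19.43) = 0
-28.34 m = -11691
m = -11691/-28.34 ≈ 412.6 g

m ≈ 413 g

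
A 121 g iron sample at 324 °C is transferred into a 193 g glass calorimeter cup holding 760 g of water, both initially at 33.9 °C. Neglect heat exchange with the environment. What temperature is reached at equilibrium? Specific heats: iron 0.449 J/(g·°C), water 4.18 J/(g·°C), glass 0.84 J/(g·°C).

Taking heat into each body as positive, Σ m c ΔT = 0:
121×0.449×(T − 324) + 760×4.18×(T − 33.9) + 193×0.84×(T − 33.9) = 0
54.33(T − 324) + 3176.8(T − 33.9) + 162.12(T − 33.9) = 0
3393.2 T = 130792
T ≈ 38.54 °C

T_f ≈ 38.5 °C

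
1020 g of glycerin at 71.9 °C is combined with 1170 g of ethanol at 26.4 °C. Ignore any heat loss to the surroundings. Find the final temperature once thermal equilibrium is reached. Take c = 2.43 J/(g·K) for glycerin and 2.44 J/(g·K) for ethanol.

T_f ≈ 47.5 °C

Net heat exchanged in the isolated system is zero:
1020×2.43×(T − 71.9) + 1170×2.44×(T − 26.4) = 0
2478.6(T − 71.9) + 2854.8(T − 26.4) = 0
(2478.6 + 2854.8) T = 2478.6×71.9 + 2854.8×26.4
T = 253578/5333.4 ≈ 47.55 °C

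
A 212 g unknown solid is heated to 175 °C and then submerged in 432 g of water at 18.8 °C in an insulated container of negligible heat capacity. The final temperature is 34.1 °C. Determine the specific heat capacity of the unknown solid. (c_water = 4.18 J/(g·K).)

c ≈ 0.925 J/(g·K)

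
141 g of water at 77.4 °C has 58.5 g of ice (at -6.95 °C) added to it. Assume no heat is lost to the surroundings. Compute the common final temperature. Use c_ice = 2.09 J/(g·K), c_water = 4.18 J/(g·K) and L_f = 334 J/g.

Let T be the final temperature. ΣQ_i = 0:
ice -6.95→0 °C: 58.5×2.09×6.95 = 849.74; fusion: m_ice L_f = 58.5×334 = 19539; warm the meltwater: 244.53 T; water cools: 141×4.18×(T − 77.4) = 589.38(T − 77.4)
833.91 T = 45618 − 20389 = 25229
T ≈ 30.25 °C — above 0 °C, consistent with complete melting.

T_f ≈ 30.3 °C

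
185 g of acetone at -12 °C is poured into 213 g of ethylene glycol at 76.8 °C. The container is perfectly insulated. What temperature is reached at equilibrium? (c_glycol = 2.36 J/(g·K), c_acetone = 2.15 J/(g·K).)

T_f ≈ 37.6 °C

Energy conservation, ΣQ = 0:
213×2.36×(T − 76.8) + 185×2.15×(T − (-12)) = 0
502.68(T − 76.8) + 397.75(T − (-12)) = 0
(502.68 + 397.75) T = 502.68×76.8 + 397.75×(-12)
T = 33833/900.43 ≈ 37.57 °C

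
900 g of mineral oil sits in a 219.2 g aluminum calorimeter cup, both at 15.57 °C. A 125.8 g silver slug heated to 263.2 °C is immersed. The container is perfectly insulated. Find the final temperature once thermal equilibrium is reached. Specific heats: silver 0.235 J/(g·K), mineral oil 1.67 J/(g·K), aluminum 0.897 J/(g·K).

T_f ≈ 19.8 °C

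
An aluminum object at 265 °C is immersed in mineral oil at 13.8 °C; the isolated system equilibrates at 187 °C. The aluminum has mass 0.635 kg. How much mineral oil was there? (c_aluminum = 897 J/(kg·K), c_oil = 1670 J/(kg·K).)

Setting the total heat transfer to zero:
0.635·897·(187 − 265) + m·1670·(187 − 13.8) = 0
289244 m = 44428
m = 44428/289244 ≈ 0.1536 kg

m ≈ 0.154 kg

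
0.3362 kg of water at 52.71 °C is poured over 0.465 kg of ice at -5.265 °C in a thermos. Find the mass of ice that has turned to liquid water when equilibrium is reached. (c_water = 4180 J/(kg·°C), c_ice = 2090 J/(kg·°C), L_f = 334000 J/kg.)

m_melted ≈ 0.206 kg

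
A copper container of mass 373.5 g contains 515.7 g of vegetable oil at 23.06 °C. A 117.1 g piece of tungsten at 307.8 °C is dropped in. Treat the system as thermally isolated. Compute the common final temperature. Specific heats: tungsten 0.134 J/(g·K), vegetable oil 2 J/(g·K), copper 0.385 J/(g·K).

Energy conservation, ΣQ = 0:
117.1×0.134×(T − 307.8) + 515.7×2×(T − 23.06) + 373.5×0.385×(T − 23.06) = 0
(15.69 + 1031.4 + 143.8) T = 15.69×307.8 + 1031.4×23.06 + 143.8×23.06
T = 31930 / 1190.9 = 26.8 °C

T_f ≈ 26.8 °C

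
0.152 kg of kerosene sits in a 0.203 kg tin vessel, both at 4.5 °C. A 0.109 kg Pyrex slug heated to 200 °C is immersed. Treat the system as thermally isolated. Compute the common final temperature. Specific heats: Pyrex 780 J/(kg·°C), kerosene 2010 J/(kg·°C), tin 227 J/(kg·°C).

T_f ≈ 42.6 °C

T_f is the heat-capacity-weighted average of the initial temperatures:
T_f = (85.02×200 + 305.52×4.5 + 46.08×4.5) / (85.02 + 305.52 + 46.08)
    = 18586 / 436.62 ≈ 42.57 °C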